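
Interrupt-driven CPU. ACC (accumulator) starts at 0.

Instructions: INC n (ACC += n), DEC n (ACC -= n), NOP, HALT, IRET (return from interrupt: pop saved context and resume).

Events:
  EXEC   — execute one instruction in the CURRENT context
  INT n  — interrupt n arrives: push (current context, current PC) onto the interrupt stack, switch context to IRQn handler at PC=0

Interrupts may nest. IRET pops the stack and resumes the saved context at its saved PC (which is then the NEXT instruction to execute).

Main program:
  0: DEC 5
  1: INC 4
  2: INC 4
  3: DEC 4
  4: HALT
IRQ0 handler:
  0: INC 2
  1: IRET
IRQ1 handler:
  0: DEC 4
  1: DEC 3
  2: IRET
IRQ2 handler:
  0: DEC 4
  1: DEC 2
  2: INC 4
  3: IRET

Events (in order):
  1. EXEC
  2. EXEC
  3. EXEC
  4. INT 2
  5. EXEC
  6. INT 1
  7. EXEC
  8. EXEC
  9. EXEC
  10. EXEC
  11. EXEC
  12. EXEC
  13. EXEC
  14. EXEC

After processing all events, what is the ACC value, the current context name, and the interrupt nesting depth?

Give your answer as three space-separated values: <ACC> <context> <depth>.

Answer: -10 MAIN 0

Derivation:
Event 1 (EXEC): [MAIN] PC=0: DEC 5 -> ACC=-5
Event 2 (EXEC): [MAIN] PC=1: INC 4 -> ACC=-1
Event 3 (EXEC): [MAIN] PC=2: INC 4 -> ACC=3
Event 4 (INT 2): INT 2 arrives: push (MAIN, PC=3), enter IRQ2 at PC=0 (depth now 1)
Event 5 (EXEC): [IRQ2] PC=0: DEC 4 -> ACC=-1
Event 6 (INT 1): INT 1 arrives: push (IRQ2, PC=1), enter IRQ1 at PC=0 (depth now 2)
Event 7 (EXEC): [IRQ1] PC=0: DEC 4 -> ACC=-5
Event 8 (EXEC): [IRQ1] PC=1: DEC 3 -> ACC=-8
Event 9 (EXEC): [IRQ1] PC=2: IRET -> resume IRQ2 at PC=1 (depth now 1)
Event 10 (EXEC): [IRQ2] PC=1: DEC 2 -> ACC=-10
Event 11 (EXEC): [IRQ2] PC=2: INC 4 -> ACC=-6
Event 12 (EXEC): [IRQ2] PC=3: IRET -> resume MAIN at PC=3 (depth now 0)
Event 13 (EXEC): [MAIN] PC=3: DEC 4 -> ACC=-10
Event 14 (EXEC): [MAIN] PC=4: HALT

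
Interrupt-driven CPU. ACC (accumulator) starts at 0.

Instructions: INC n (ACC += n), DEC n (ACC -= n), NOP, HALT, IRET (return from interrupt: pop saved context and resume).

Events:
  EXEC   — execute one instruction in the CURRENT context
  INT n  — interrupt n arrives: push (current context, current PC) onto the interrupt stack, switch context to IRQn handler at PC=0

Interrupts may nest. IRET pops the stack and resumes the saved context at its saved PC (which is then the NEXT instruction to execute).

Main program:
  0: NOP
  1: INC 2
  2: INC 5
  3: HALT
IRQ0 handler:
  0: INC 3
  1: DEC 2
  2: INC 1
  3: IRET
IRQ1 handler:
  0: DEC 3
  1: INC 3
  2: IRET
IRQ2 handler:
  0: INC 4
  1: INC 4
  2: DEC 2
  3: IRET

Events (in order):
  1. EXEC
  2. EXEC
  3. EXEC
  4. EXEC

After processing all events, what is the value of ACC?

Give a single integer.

Event 1 (EXEC): [MAIN] PC=0: NOP
Event 2 (EXEC): [MAIN] PC=1: INC 2 -> ACC=2
Event 3 (EXEC): [MAIN] PC=2: INC 5 -> ACC=7
Event 4 (EXEC): [MAIN] PC=3: HALT

Answer: 7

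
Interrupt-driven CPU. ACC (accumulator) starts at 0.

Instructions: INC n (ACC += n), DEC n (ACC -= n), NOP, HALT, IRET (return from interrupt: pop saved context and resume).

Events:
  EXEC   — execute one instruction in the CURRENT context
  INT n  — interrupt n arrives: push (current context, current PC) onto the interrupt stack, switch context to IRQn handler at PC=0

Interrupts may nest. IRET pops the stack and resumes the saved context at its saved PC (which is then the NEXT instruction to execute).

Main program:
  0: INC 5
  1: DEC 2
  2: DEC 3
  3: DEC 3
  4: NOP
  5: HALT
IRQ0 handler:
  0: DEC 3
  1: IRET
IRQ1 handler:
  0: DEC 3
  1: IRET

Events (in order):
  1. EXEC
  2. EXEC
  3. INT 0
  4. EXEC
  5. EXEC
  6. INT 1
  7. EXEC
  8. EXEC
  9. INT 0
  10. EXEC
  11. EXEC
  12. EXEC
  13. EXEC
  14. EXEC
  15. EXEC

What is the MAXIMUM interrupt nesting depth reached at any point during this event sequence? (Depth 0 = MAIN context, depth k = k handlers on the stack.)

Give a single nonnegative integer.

Answer: 1

Derivation:
Event 1 (EXEC): [MAIN] PC=0: INC 5 -> ACC=5 [depth=0]
Event 2 (EXEC): [MAIN] PC=1: DEC 2 -> ACC=3 [depth=0]
Event 3 (INT 0): INT 0 arrives: push (MAIN, PC=2), enter IRQ0 at PC=0 (depth now 1) [depth=1]
Event 4 (EXEC): [IRQ0] PC=0: DEC 3 -> ACC=0 [depth=1]
Event 5 (EXEC): [IRQ0] PC=1: IRET -> resume MAIN at PC=2 (depth now 0) [depth=0]
Event 6 (INT 1): INT 1 arrives: push (MAIN, PC=2), enter IRQ1 at PC=0 (depth now 1) [depth=1]
Event 7 (EXEC): [IRQ1] PC=0: DEC 3 -> ACC=-3 [depth=1]
Event 8 (EXEC): [IRQ1] PC=1: IRET -> resume MAIN at PC=2 (depth now 0) [depth=0]
Event 9 (INT 0): INT 0 arrives: push (MAIN, PC=2), enter IRQ0 at PC=0 (depth now 1) [depth=1]
Event 10 (EXEC): [IRQ0] PC=0: DEC 3 -> ACC=-6 [depth=1]
Event 11 (EXEC): [IRQ0] PC=1: IRET -> resume MAIN at PC=2 (depth now 0) [depth=0]
Event 12 (EXEC): [MAIN] PC=2: DEC 3 -> ACC=-9 [depth=0]
Event 13 (EXEC): [MAIN] PC=3: DEC 3 -> ACC=-12 [depth=0]
Event 14 (EXEC): [MAIN] PC=4: NOP [depth=0]
Event 15 (EXEC): [MAIN] PC=5: HALT [depth=0]
Max depth observed: 1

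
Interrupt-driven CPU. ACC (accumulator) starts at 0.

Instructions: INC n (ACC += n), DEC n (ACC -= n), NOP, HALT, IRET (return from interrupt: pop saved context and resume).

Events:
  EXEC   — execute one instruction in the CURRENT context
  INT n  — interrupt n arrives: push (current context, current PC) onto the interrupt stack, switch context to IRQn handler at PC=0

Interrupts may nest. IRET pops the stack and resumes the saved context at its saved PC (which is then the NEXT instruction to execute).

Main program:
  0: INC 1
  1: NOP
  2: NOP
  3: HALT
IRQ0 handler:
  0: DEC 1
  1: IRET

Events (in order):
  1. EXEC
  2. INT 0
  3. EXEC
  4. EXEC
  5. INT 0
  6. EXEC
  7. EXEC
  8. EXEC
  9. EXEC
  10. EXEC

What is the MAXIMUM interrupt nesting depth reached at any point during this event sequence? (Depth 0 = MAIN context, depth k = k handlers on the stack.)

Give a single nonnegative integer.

Event 1 (EXEC): [MAIN] PC=0: INC 1 -> ACC=1 [depth=0]
Event 2 (INT 0): INT 0 arrives: push (MAIN, PC=1), enter IRQ0 at PC=0 (depth now 1) [depth=1]
Event 3 (EXEC): [IRQ0] PC=0: DEC 1 -> ACC=0 [depth=1]
Event 4 (EXEC): [IRQ0] PC=1: IRET -> resume MAIN at PC=1 (depth now 0) [depth=0]
Event 5 (INT 0): INT 0 arrives: push (MAIN, PC=1), enter IRQ0 at PC=0 (depth now 1) [depth=1]
Event 6 (EXEC): [IRQ0] PC=0: DEC 1 -> ACC=-1 [depth=1]
Event 7 (EXEC): [IRQ0] PC=1: IRET -> resume MAIN at PC=1 (depth now 0) [depth=0]
Event 8 (EXEC): [MAIN] PC=1: NOP [depth=0]
Event 9 (EXEC): [MAIN] PC=2: NOP [depth=0]
Event 10 (EXEC): [MAIN] PC=3: HALT [depth=0]
Max depth observed: 1

Answer: 1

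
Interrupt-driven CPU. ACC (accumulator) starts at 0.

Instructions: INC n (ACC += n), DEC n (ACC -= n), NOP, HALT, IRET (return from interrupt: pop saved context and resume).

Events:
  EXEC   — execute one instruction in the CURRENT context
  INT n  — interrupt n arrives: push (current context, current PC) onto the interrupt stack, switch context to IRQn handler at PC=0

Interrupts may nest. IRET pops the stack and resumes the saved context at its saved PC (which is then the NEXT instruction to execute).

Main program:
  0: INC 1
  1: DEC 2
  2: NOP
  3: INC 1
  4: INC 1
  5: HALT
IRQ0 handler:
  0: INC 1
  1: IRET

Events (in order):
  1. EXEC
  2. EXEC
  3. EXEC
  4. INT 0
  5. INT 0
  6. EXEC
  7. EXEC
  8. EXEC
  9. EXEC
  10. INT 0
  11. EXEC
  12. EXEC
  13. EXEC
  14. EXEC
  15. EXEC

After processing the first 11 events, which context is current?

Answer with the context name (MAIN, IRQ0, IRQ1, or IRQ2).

Answer: IRQ0

Derivation:
Event 1 (EXEC): [MAIN] PC=0: INC 1 -> ACC=1
Event 2 (EXEC): [MAIN] PC=1: DEC 2 -> ACC=-1
Event 3 (EXEC): [MAIN] PC=2: NOP
Event 4 (INT 0): INT 0 arrives: push (MAIN, PC=3), enter IRQ0 at PC=0 (depth now 1)
Event 5 (INT 0): INT 0 arrives: push (IRQ0, PC=0), enter IRQ0 at PC=0 (depth now 2)
Event 6 (EXEC): [IRQ0] PC=0: INC 1 -> ACC=0
Event 7 (EXEC): [IRQ0] PC=1: IRET -> resume IRQ0 at PC=0 (depth now 1)
Event 8 (EXEC): [IRQ0] PC=0: INC 1 -> ACC=1
Event 9 (EXEC): [IRQ0] PC=1: IRET -> resume MAIN at PC=3 (depth now 0)
Event 10 (INT 0): INT 0 arrives: push (MAIN, PC=3), enter IRQ0 at PC=0 (depth now 1)
Event 11 (EXEC): [IRQ0] PC=0: INC 1 -> ACC=2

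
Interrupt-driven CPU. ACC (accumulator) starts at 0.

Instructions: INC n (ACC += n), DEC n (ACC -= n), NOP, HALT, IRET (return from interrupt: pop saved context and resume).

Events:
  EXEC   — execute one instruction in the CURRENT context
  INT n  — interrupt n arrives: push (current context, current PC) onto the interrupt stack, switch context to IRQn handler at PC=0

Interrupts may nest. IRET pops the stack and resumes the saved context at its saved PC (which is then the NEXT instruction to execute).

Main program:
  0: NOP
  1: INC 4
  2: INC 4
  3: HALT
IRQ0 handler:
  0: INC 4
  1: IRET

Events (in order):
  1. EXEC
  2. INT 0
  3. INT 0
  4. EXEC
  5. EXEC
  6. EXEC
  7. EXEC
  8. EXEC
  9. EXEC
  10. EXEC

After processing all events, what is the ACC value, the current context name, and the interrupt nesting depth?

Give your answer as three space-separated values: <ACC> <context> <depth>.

Answer: 16 MAIN 0

Derivation:
Event 1 (EXEC): [MAIN] PC=0: NOP
Event 2 (INT 0): INT 0 arrives: push (MAIN, PC=1), enter IRQ0 at PC=0 (depth now 1)
Event 3 (INT 0): INT 0 arrives: push (IRQ0, PC=0), enter IRQ0 at PC=0 (depth now 2)
Event 4 (EXEC): [IRQ0] PC=0: INC 4 -> ACC=4
Event 5 (EXEC): [IRQ0] PC=1: IRET -> resume IRQ0 at PC=0 (depth now 1)
Event 6 (EXEC): [IRQ0] PC=0: INC 4 -> ACC=8
Event 7 (EXEC): [IRQ0] PC=1: IRET -> resume MAIN at PC=1 (depth now 0)
Event 8 (EXEC): [MAIN] PC=1: INC 4 -> ACC=12
Event 9 (EXEC): [MAIN] PC=2: INC 4 -> ACC=16
Event 10 (EXEC): [MAIN] PC=3: HALT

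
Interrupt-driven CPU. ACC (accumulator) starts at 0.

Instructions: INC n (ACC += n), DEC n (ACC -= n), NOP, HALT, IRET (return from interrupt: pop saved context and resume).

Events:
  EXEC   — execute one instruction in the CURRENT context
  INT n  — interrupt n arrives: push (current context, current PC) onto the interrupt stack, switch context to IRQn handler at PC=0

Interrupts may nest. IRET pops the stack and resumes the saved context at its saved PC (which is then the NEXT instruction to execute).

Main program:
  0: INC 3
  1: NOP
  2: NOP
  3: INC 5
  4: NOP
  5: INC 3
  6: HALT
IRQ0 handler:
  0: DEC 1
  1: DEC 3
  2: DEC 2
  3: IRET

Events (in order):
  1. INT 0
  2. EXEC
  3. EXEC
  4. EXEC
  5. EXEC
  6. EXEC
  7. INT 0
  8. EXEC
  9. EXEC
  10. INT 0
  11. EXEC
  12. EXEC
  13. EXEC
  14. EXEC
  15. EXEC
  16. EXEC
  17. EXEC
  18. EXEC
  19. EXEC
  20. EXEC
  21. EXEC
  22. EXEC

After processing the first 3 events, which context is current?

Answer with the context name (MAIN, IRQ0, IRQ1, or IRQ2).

Event 1 (INT 0): INT 0 arrives: push (MAIN, PC=0), enter IRQ0 at PC=0 (depth now 1)
Event 2 (EXEC): [IRQ0] PC=0: DEC 1 -> ACC=-1
Event 3 (EXEC): [IRQ0] PC=1: DEC 3 -> ACC=-4

Answer: IRQ0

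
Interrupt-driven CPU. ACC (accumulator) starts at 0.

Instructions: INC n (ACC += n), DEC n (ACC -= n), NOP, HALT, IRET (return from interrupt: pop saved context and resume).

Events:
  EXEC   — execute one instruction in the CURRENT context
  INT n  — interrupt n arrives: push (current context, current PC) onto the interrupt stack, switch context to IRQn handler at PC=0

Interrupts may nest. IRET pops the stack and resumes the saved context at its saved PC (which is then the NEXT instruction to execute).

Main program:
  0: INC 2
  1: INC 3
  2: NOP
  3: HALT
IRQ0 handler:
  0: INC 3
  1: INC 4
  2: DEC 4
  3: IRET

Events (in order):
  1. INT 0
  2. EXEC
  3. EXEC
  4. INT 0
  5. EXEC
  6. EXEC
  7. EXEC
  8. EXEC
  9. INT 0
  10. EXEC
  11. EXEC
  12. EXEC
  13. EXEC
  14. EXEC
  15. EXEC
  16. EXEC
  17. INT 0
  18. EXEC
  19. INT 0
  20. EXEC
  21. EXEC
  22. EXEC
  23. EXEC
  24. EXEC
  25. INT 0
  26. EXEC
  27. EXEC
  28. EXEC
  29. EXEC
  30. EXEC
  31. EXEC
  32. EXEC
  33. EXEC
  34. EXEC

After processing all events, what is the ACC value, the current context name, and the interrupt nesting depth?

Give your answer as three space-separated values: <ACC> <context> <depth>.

Answer: 23 MAIN 0

Derivation:
Event 1 (INT 0): INT 0 arrives: push (MAIN, PC=0), enter IRQ0 at PC=0 (depth now 1)
Event 2 (EXEC): [IRQ0] PC=0: INC 3 -> ACC=3
Event 3 (EXEC): [IRQ0] PC=1: INC 4 -> ACC=7
Event 4 (INT 0): INT 0 arrives: push (IRQ0, PC=2), enter IRQ0 at PC=0 (depth now 2)
Event 5 (EXEC): [IRQ0] PC=0: INC 3 -> ACC=10
Event 6 (EXEC): [IRQ0] PC=1: INC 4 -> ACC=14
Event 7 (EXEC): [IRQ0] PC=2: DEC 4 -> ACC=10
Event 8 (EXEC): [IRQ0] PC=3: IRET -> resume IRQ0 at PC=2 (depth now 1)
Event 9 (INT 0): INT 0 arrives: push (IRQ0, PC=2), enter IRQ0 at PC=0 (depth now 2)
Event 10 (EXEC): [IRQ0] PC=0: INC 3 -> ACC=13
Event 11 (EXEC): [IRQ0] PC=1: INC 4 -> ACC=17
Event 12 (EXEC): [IRQ0] PC=2: DEC 4 -> ACC=13
Event 13 (EXEC): [IRQ0] PC=3: IRET -> resume IRQ0 at PC=2 (depth now 1)
Event 14 (EXEC): [IRQ0] PC=2: DEC 4 -> ACC=9
Event 15 (EXEC): [IRQ0] PC=3: IRET -> resume MAIN at PC=0 (depth now 0)
Event 16 (EXEC): [MAIN] PC=0: INC 2 -> ACC=11
Event 17 (INT 0): INT 0 arrives: push (MAIN, PC=1), enter IRQ0 at PC=0 (depth now 1)
Event 18 (EXEC): [IRQ0] PC=0: INC 3 -> ACC=14
Event 19 (INT 0): INT 0 arrives: push (IRQ0, PC=1), enter IRQ0 at PC=0 (depth now 2)
Event 20 (EXEC): [IRQ0] PC=0: INC 3 -> ACC=17
Event 21 (EXEC): [IRQ0] PC=1: INC 4 -> ACC=21
Event 22 (EXEC): [IRQ0] PC=2: DEC 4 -> ACC=17
Event 23 (EXEC): [IRQ0] PC=3: IRET -> resume IRQ0 at PC=1 (depth now 1)
Event 24 (EXEC): [IRQ0] PC=1: INC 4 -> ACC=21
Event 25 (INT 0): INT 0 arrives: push (IRQ0, PC=2), enter IRQ0 at PC=0 (depth now 2)
Event 26 (EXEC): [IRQ0] PC=0: INC 3 -> ACC=24
Event 27 (EXEC): [IRQ0] PC=1: INC 4 -> ACC=28
Event 28 (EXEC): [IRQ0] PC=2: DEC 4 -> ACC=24
Event 29 (EXEC): [IRQ0] PC=3: IRET -> resume IRQ0 at PC=2 (depth now 1)
Event 30 (EXEC): [IRQ0] PC=2: DEC 4 -> ACC=20
Event 31 (EXEC): [IRQ0] PC=3: IRET -> resume MAIN at PC=1 (depth now 0)
Event 32 (EXEC): [MAIN] PC=1: INC 3 -> ACC=23
Event 33 (EXEC): [MAIN] PC=2: NOP
Event 34 (EXEC): [MAIN] PC=3: HALT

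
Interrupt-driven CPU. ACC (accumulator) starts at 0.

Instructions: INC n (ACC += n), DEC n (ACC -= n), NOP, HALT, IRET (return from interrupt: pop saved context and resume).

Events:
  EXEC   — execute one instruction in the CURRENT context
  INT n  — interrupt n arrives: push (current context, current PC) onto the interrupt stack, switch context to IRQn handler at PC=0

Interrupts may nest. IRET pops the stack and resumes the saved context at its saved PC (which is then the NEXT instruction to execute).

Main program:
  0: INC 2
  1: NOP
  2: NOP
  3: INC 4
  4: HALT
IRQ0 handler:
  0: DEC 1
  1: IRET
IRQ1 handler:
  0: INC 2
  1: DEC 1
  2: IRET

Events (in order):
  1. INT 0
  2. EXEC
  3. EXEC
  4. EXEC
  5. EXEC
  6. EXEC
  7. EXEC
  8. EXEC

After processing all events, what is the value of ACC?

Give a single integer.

Event 1 (INT 0): INT 0 arrives: push (MAIN, PC=0), enter IRQ0 at PC=0 (depth now 1)
Event 2 (EXEC): [IRQ0] PC=0: DEC 1 -> ACC=-1
Event 3 (EXEC): [IRQ0] PC=1: IRET -> resume MAIN at PC=0 (depth now 0)
Event 4 (EXEC): [MAIN] PC=0: INC 2 -> ACC=1
Event 5 (EXEC): [MAIN] PC=1: NOP
Event 6 (EXEC): [MAIN] PC=2: NOP
Event 7 (EXEC): [MAIN] PC=3: INC 4 -> ACC=5
Event 8 (EXEC): [MAIN] PC=4: HALT

Answer: 5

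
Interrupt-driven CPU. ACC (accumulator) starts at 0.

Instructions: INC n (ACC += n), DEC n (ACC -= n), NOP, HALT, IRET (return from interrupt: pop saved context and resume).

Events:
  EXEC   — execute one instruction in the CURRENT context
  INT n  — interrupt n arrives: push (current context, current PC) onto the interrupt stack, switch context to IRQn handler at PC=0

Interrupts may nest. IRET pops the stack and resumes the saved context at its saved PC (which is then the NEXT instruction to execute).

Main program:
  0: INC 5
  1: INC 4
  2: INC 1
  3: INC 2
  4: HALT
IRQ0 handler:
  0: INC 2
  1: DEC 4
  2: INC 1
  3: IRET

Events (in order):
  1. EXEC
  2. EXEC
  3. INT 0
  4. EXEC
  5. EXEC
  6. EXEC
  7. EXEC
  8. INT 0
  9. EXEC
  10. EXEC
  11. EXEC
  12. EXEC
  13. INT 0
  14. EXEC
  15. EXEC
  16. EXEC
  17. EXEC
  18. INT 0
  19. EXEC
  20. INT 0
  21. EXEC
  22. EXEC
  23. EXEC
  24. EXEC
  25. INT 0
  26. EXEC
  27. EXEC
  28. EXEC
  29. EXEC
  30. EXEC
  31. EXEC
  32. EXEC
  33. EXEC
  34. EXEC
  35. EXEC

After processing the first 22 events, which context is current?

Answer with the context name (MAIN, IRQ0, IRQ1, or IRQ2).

Answer: IRQ0

Derivation:
Event 1 (EXEC): [MAIN] PC=0: INC 5 -> ACC=5
Event 2 (EXEC): [MAIN] PC=1: INC 4 -> ACC=9
Event 3 (INT 0): INT 0 arrives: push (MAIN, PC=2), enter IRQ0 at PC=0 (depth now 1)
Event 4 (EXEC): [IRQ0] PC=0: INC 2 -> ACC=11
Event 5 (EXEC): [IRQ0] PC=1: DEC 4 -> ACC=7
Event 6 (EXEC): [IRQ0] PC=2: INC 1 -> ACC=8
Event 7 (EXEC): [IRQ0] PC=3: IRET -> resume MAIN at PC=2 (depth now 0)
Event 8 (INT 0): INT 0 arrives: push (MAIN, PC=2), enter IRQ0 at PC=0 (depth now 1)
Event 9 (EXEC): [IRQ0] PC=0: INC 2 -> ACC=10
Event 10 (EXEC): [IRQ0] PC=1: DEC 4 -> ACC=6
Event 11 (EXEC): [IRQ0] PC=2: INC 1 -> ACC=7
Event 12 (EXEC): [IRQ0] PC=3: IRET -> resume MAIN at PC=2 (depth now 0)
Event 13 (INT 0): INT 0 arrives: push (MAIN, PC=2), enter IRQ0 at PC=0 (depth now 1)
Event 14 (EXEC): [IRQ0] PC=0: INC 2 -> ACC=9
Event 15 (EXEC): [IRQ0] PC=1: DEC 4 -> ACC=5
Event 16 (EXEC): [IRQ0] PC=2: INC 1 -> ACC=6
Event 17 (EXEC): [IRQ0] PC=3: IRET -> resume MAIN at PC=2 (depth now 0)
Event 18 (INT 0): INT 0 arrives: push (MAIN, PC=2), enter IRQ0 at PC=0 (depth now 1)
Event 19 (EXEC): [IRQ0] PC=0: INC 2 -> ACC=8
Event 20 (INT 0): INT 0 arrives: push (IRQ0, PC=1), enter IRQ0 at PC=0 (depth now 2)
Event 21 (EXEC): [IRQ0] PC=0: INC 2 -> ACC=10
Event 22 (EXEC): [IRQ0] PC=1: DEC 4 -> ACC=6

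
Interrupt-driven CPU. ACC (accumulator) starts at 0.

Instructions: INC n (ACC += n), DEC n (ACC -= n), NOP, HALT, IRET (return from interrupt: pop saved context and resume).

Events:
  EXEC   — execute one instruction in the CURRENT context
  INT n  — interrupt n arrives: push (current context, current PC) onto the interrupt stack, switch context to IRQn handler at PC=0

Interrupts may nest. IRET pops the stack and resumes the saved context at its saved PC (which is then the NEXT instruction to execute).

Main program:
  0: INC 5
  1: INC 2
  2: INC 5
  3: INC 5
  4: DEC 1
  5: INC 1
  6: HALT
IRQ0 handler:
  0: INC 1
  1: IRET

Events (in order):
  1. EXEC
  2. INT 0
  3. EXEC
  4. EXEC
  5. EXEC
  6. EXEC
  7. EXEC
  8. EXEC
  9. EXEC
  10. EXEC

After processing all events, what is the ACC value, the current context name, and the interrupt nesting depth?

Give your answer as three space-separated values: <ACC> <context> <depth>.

Answer: 18 MAIN 0

Derivation:
Event 1 (EXEC): [MAIN] PC=0: INC 5 -> ACC=5
Event 2 (INT 0): INT 0 arrives: push (MAIN, PC=1), enter IRQ0 at PC=0 (depth now 1)
Event 3 (EXEC): [IRQ0] PC=0: INC 1 -> ACC=6
Event 4 (EXEC): [IRQ0] PC=1: IRET -> resume MAIN at PC=1 (depth now 0)
Event 5 (EXEC): [MAIN] PC=1: INC 2 -> ACC=8
Event 6 (EXEC): [MAIN] PC=2: INC 5 -> ACC=13
Event 7 (EXEC): [MAIN] PC=3: INC 5 -> ACC=18
Event 8 (EXEC): [MAIN] PC=4: DEC 1 -> ACC=17
Event 9 (EXEC): [MAIN] PC=5: INC 1 -> ACC=18
Event 10 (EXEC): [MAIN] PC=6: HALT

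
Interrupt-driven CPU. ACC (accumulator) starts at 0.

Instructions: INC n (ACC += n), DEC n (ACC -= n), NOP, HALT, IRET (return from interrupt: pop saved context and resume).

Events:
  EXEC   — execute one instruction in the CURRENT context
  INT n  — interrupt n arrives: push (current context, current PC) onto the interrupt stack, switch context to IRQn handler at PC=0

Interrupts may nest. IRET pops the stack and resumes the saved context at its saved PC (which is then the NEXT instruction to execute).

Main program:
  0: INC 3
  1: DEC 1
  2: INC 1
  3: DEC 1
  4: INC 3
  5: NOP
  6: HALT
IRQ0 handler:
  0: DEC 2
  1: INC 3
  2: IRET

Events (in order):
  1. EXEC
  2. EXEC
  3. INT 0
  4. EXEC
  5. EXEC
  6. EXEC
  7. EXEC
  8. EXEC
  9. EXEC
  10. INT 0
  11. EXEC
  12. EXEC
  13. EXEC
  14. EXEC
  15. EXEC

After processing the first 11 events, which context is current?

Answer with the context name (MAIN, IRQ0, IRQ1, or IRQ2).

Answer: IRQ0

Derivation:
Event 1 (EXEC): [MAIN] PC=0: INC 3 -> ACC=3
Event 2 (EXEC): [MAIN] PC=1: DEC 1 -> ACC=2
Event 3 (INT 0): INT 0 arrives: push (MAIN, PC=2), enter IRQ0 at PC=0 (depth now 1)
Event 4 (EXEC): [IRQ0] PC=0: DEC 2 -> ACC=0
Event 5 (EXEC): [IRQ0] PC=1: INC 3 -> ACC=3
Event 6 (EXEC): [IRQ0] PC=2: IRET -> resume MAIN at PC=2 (depth now 0)
Event 7 (EXEC): [MAIN] PC=2: INC 1 -> ACC=4
Event 8 (EXEC): [MAIN] PC=3: DEC 1 -> ACC=3
Event 9 (EXEC): [MAIN] PC=4: INC 3 -> ACC=6
Event 10 (INT 0): INT 0 arrives: push (MAIN, PC=5), enter IRQ0 at PC=0 (depth now 1)
Event 11 (EXEC): [IRQ0] PC=0: DEC 2 -> ACC=4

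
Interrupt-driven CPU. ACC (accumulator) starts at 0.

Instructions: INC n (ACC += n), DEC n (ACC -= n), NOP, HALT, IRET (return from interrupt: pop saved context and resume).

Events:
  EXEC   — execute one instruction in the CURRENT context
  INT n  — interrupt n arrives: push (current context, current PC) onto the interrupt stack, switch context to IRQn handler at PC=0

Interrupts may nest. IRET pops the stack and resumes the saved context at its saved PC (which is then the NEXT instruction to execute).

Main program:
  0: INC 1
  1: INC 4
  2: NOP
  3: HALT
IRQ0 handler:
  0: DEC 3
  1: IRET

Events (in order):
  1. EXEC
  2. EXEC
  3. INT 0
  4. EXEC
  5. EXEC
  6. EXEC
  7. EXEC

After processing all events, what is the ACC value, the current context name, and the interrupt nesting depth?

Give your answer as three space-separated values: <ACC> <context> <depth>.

Answer: 2 MAIN 0

Derivation:
Event 1 (EXEC): [MAIN] PC=0: INC 1 -> ACC=1
Event 2 (EXEC): [MAIN] PC=1: INC 4 -> ACC=5
Event 3 (INT 0): INT 0 arrives: push (MAIN, PC=2), enter IRQ0 at PC=0 (depth now 1)
Event 4 (EXEC): [IRQ0] PC=0: DEC 3 -> ACC=2
Event 5 (EXEC): [IRQ0] PC=1: IRET -> resume MAIN at PC=2 (depth now 0)
Event 6 (EXEC): [MAIN] PC=2: NOP
Event 7 (EXEC): [MAIN] PC=3: HALT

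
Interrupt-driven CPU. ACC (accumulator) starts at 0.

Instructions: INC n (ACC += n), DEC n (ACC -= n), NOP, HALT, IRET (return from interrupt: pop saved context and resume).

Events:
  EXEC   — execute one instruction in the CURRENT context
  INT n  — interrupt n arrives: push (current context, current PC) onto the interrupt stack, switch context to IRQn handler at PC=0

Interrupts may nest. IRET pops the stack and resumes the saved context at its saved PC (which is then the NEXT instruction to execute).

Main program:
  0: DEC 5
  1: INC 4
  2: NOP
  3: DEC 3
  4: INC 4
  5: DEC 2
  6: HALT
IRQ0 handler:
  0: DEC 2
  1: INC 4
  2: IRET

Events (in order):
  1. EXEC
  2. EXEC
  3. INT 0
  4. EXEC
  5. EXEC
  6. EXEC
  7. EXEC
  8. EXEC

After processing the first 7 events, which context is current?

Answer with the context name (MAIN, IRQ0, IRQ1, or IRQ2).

Answer: MAIN

Derivation:
Event 1 (EXEC): [MAIN] PC=0: DEC 5 -> ACC=-5
Event 2 (EXEC): [MAIN] PC=1: INC 4 -> ACC=-1
Event 3 (INT 0): INT 0 arrives: push (MAIN, PC=2), enter IRQ0 at PC=0 (depth now 1)
Event 4 (EXEC): [IRQ0] PC=0: DEC 2 -> ACC=-3
Event 5 (EXEC): [IRQ0] PC=1: INC 4 -> ACC=1
Event 6 (EXEC): [IRQ0] PC=2: IRET -> resume MAIN at PC=2 (depth now 0)
Event 7 (EXEC): [MAIN] PC=2: NOP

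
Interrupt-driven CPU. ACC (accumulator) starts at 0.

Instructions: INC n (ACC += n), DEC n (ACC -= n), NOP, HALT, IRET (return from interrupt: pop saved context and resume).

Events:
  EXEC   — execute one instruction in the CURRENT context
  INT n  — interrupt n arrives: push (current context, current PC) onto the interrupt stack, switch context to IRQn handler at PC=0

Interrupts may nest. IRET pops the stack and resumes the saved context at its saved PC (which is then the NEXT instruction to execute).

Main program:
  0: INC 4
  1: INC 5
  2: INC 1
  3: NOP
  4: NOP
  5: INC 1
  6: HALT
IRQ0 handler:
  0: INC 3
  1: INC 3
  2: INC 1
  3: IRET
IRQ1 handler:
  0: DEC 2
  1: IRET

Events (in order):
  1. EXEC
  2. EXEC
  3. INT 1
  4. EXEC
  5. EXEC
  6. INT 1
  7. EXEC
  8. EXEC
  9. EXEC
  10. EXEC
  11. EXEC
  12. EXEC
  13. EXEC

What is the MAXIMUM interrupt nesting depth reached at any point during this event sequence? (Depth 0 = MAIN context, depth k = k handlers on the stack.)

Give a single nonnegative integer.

Event 1 (EXEC): [MAIN] PC=0: INC 4 -> ACC=4 [depth=0]
Event 2 (EXEC): [MAIN] PC=1: INC 5 -> ACC=9 [depth=0]
Event 3 (INT 1): INT 1 arrives: push (MAIN, PC=2), enter IRQ1 at PC=0 (depth now 1) [depth=1]
Event 4 (EXEC): [IRQ1] PC=0: DEC 2 -> ACC=7 [depth=1]
Event 5 (EXEC): [IRQ1] PC=1: IRET -> resume MAIN at PC=2 (depth now 0) [depth=0]
Event 6 (INT 1): INT 1 arrives: push (MAIN, PC=2), enter IRQ1 at PC=0 (depth now 1) [depth=1]
Event 7 (EXEC): [IRQ1] PC=0: DEC 2 -> ACC=5 [depth=1]
Event 8 (EXEC): [IRQ1] PC=1: IRET -> resume MAIN at PC=2 (depth now 0) [depth=0]
Event 9 (EXEC): [MAIN] PC=2: INC 1 -> ACC=6 [depth=0]
Event 10 (EXEC): [MAIN] PC=3: NOP [depth=0]
Event 11 (EXEC): [MAIN] PC=4: NOP [depth=0]
Event 12 (EXEC): [MAIN] PC=5: INC 1 -> ACC=7 [depth=0]
Event 13 (EXEC): [MAIN] PC=6: HALT [depth=0]
Max depth observed: 1

Answer: 1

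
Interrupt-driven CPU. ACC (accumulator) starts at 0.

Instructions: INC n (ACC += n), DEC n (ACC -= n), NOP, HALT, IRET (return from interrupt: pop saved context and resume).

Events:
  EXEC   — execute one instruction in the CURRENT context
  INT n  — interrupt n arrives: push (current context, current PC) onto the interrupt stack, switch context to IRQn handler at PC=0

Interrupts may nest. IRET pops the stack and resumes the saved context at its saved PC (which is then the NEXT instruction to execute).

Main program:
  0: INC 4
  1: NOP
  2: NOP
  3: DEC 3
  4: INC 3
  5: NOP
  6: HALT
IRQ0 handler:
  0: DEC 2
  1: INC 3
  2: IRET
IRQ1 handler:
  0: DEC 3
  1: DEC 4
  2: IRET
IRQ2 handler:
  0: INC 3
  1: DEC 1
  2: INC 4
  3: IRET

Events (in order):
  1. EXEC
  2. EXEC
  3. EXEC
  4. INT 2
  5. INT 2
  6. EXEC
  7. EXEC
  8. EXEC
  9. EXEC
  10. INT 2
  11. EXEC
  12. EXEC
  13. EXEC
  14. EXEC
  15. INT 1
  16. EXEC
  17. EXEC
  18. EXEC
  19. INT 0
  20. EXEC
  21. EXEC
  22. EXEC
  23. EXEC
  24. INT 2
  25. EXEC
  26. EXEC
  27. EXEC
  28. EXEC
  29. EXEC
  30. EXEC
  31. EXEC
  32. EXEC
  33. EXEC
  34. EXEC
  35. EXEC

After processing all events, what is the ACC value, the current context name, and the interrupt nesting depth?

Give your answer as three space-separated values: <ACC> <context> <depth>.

Event 1 (EXEC): [MAIN] PC=0: INC 4 -> ACC=4
Event 2 (EXEC): [MAIN] PC=1: NOP
Event 3 (EXEC): [MAIN] PC=2: NOP
Event 4 (INT 2): INT 2 arrives: push (MAIN, PC=3), enter IRQ2 at PC=0 (depth now 1)
Event 5 (INT 2): INT 2 arrives: push (IRQ2, PC=0), enter IRQ2 at PC=0 (depth now 2)
Event 6 (EXEC): [IRQ2] PC=0: INC 3 -> ACC=7
Event 7 (EXEC): [IRQ2] PC=1: DEC 1 -> ACC=6
Event 8 (EXEC): [IRQ2] PC=2: INC 4 -> ACC=10
Event 9 (EXEC): [IRQ2] PC=3: IRET -> resume IRQ2 at PC=0 (depth now 1)
Event 10 (INT 2): INT 2 arrives: push (IRQ2, PC=0), enter IRQ2 at PC=0 (depth now 2)
Event 11 (EXEC): [IRQ2] PC=0: INC 3 -> ACC=13
Event 12 (EXEC): [IRQ2] PC=1: DEC 1 -> ACC=12
Event 13 (EXEC): [IRQ2] PC=2: INC 4 -> ACC=16
Event 14 (EXEC): [IRQ2] PC=3: IRET -> resume IRQ2 at PC=0 (depth now 1)
Event 15 (INT 1): INT 1 arrives: push (IRQ2, PC=0), enter IRQ1 at PC=0 (depth now 2)
Event 16 (EXEC): [IRQ1] PC=0: DEC 3 -> ACC=13
Event 17 (EXEC): [IRQ1] PC=1: DEC 4 -> ACC=9
Event 18 (EXEC): [IRQ1] PC=2: IRET -> resume IRQ2 at PC=0 (depth now 1)
Event 19 (INT 0): INT 0 arrives: push (IRQ2, PC=0), enter IRQ0 at PC=0 (depth now 2)
Event 20 (EXEC): [IRQ0] PC=0: DEC 2 -> ACC=7
Event 21 (EXEC): [IRQ0] PC=1: INC 3 -> ACC=10
Event 22 (EXEC): [IRQ0] PC=2: IRET -> resume IRQ2 at PC=0 (depth now 1)
Event 23 (EXEC): [IRQ2] PC=0: INC 3 -> ACC=13
Event 24 (INT 2): INT 2 arrives: push (IRQ2, PC=1), enter IRQ2 at PC=0 (depth now 2)
Event 25 (EXEC): [IRQ2] PC=0: INC 3 -> ACC=16
Event 26 (EXEC): [IRQ2] PC=1: DEC 1 -> ACC=15
Event 27 (EXEC): [IRQ2] PC=2: INC 4 -> ACC=19
Event 28 (EXEC): [IRQ2] PC=3: IRET -> resume IRQ2 at PC=1 (depth now 1)
Event 29 (EXEC): [IRQ2] PC=1: DEC 1 -> ACC=18
Event 30 (EXEC): [IRQ2] PC=2: INC 4 -> ACC=22
Event 31 (EXEC): [IRQ2] PC=3: IRET -> resume MAIN at PC=3 (depth now 0)
Event 32 (EXEC): [MAIN] PC=3: DEC 3 -> ACC=19
Event 33 (EXEC): [MAIN] PC=4: INC 3 -> ACC=22
Event 34 (EXEC): [MAIN] PC=5: NOP
Event 35 (EXEC): [MAIN] PC=6: HALT

Answer: 22 MAIN 0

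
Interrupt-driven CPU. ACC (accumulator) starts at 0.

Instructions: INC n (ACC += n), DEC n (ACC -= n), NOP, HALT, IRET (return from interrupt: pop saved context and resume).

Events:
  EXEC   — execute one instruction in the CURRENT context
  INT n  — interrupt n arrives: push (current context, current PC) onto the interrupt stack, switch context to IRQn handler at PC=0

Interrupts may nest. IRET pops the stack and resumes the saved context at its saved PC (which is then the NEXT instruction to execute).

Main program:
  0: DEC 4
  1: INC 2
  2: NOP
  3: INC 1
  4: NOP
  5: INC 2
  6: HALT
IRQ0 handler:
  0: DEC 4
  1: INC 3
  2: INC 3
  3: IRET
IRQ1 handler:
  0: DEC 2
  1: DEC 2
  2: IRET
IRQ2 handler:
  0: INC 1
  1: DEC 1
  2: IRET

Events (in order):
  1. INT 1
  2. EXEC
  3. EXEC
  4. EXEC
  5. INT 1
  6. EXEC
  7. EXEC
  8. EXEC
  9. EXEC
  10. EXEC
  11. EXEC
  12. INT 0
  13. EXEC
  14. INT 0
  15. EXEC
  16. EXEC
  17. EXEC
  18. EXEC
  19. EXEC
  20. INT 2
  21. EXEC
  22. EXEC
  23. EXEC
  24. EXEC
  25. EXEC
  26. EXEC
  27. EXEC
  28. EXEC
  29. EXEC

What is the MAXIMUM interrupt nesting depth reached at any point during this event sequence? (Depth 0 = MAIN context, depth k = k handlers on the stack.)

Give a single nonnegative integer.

Event 1 (INT 1): INT 1 arrives: push (MAIN, PC=0), enter IRQ1 at PC=0 (depth now 1) [depth=1]
Event 2 (EXEC): [IRQ1] PC=0: DEC 2 -> ACC=-2 [depth=1]
Event 3 (EXEC): [IRQ1] PC=1: DEC 2 -> ACC=-4 [depth=1]
Event 4 (EXEC): [IRQ1] PC=2: IRET -> resume MAIN at PC=0 (depth now 0) [depth=0]
Event 5 (INT 1): INT 1 arrives: push (MAIN, PC=0), enter IRQ1 at PC=0 (depth now 1) [depth=1]
Event 6 (EXEC): [IRQ1] PC=0: DEC 2 -> ACC=-6 [depth=1]
Event 7 (EXEC): [IRQ1] PC=1: DEC 2 -> ACC=-8 [depth=1]
Event 8 (EXEC): [IRQ1] PC=2: IRET -> resume MAIN at PC=0 (depth now 0) [depth=0]
Event 9 (EXEC): [MAIN] PC=0: DEC 4 -> ACC=-12 [depth=0]
Event 10 (EXEC): [MAIN] PC=1: INC 2 -> ACC=-10 [depth=0]
Event 11 (EXEC): [MAIN] PC=2: NOP [depth=0]
Event 12 (INT 0): INT 0 arrives: push (MAIN, PC=3), enter IRQ0 at PC=0 (depth now 1) [depth=1]
Event 13 (EXEC): [IRQ0] PC=0: DEC 4 -> ACC=-14 [depth=1]
Event 14 (INT 0): INT 0 arrives: push (IRQ0, PC=1), enter IRQ0 at PC=0 (depth now 2) [depth=2]
Event 15 (EXEC): [IRQ0] PC=0: DEC 4 -> ACC=-18 [depth=2]
Event 16 (EXEC): [IRQ0] PC=1: INC 3 -> ACC=-15 [depth=2]
Event 17 (EXEC): [IRQ0] PC=2: INC 3 -> ACC=-12 [depth=2]
Event 18 (EXEC): [IRQ0] PC=3: IRET -> resume IRQ0 at PC=1 (depth now 1) [depth=1]
Event 19 (EXEC): [IRQ0] PC=1: INC 3 -> ACC=-9 [depth=1]
Event 20 (INT 2): INT 2 arrives: push (IRQ0, PC=2), enter IRQ2 at PC=0 (depth now 2) [depth=2]
Event 21 (EXEC): [IRQ2] PC=0: INC 1 -> ACC=-8 [depth=2]
Event 22 (EXEC): [IRQ2] PC=1: DEC 1 -> ACC=-9 [depth=2]
Event 23 (EXEC): [IRQ2] PC=2: IRET -> resume IRQ0 at PC=2 (depth now 1) [depth=1]
Event 24 (EXEC): [IRQ0] PC=2: INC 3 -> ACC=-6 [depth=1]
Event 25 (EXEC): [IRQ0] PC=3: IRET -> resume MAIN at PC=3 (depth now 0) [depth=0]
Event 26 (EXEC): [MAIN] PC=3: INC 1 -> ACC=-5 [depth=0]
Event 27 (EXEC): [MAIN] PC=4: NOP [depth=0]
Event 28 (EXEC): [MAIN] PC=5: INC 2 -> ACC=-3 [depth=0]
Event 29 (EXEC): [MAIN] PC=6: HALT [depth=0]
Max depth observed: 2

Answer: 2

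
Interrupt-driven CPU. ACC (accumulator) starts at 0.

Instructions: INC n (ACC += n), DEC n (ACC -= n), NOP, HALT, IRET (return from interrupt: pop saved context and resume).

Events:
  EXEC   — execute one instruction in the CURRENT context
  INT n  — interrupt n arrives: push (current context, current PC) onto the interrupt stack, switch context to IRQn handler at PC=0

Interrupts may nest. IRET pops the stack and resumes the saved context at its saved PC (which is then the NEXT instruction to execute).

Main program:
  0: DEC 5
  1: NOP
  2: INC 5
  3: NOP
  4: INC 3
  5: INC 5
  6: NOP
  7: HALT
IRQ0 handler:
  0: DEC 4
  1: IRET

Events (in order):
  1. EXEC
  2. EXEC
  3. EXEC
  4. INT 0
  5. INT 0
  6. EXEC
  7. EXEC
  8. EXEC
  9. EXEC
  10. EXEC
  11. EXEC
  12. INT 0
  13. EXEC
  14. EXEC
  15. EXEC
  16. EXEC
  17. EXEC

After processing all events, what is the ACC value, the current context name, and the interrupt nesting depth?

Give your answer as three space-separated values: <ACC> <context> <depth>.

Answer: -4 MAIN 0

Derivation:
Event 1 (EXEC): [MAIN] PC=0: DEC 5 -> ACC=-5
Event 2 (EXEC): [MAIN] PC=1: NOP
Event 3 (EXEC): [MAIN] PC=2: INC 5 -> ACC=0
Event 4 (INT 0): INT 0 arrives: push (MAIN, PC=3), enter IRQ0 at PC=0 (depth now 1)
Event 5 (INT 0): INT 0 arrives: push (IRQ0, PC=0), enter IRQ0 at PC=0 (depth now 2)
Event 6 (EXEC): [IRQ0] PC=0: DEC 4 -> ACC=-4
Event 7 (EXEC): [IRQ0] PC=1: IRET -> resume IRQ0 at PC=0 (depth now 1)
Event 8 (EXEC): [IRQ0] PC=0: DEC 4 -> ACC=-8
Event 9 (EXEC): [IRQ0] PC=1: IRET -> resume MAIN at PC=3 (depth now 0)
Event 10 (EXEC): [MAIN] PC=3: NOP
Event 11 (EXEC): [MAIN] PC=4: INC 3 -> ACC=-5
Event 12 (INT 0): INT 0 arrives: push (MAIN, PC=5), enter IRQ0 at PC=0 (depth now 1)
Event 13 (EXEC): [IRQ0] PC=0: DEC 4 -> ACC=-9
Event 14 (EXEC): [IRQ0] PC=1: IRET -> resume MAIN at PC=5 (depth now 0)
Event 15 (EXEC): [MAIN] PC=5: INC 5 -> ACC=-4
Event 16 (EXEC): [MAIN] PC=6: NOP
Event 17 (EXEC): [MAIN] PC=7: HALT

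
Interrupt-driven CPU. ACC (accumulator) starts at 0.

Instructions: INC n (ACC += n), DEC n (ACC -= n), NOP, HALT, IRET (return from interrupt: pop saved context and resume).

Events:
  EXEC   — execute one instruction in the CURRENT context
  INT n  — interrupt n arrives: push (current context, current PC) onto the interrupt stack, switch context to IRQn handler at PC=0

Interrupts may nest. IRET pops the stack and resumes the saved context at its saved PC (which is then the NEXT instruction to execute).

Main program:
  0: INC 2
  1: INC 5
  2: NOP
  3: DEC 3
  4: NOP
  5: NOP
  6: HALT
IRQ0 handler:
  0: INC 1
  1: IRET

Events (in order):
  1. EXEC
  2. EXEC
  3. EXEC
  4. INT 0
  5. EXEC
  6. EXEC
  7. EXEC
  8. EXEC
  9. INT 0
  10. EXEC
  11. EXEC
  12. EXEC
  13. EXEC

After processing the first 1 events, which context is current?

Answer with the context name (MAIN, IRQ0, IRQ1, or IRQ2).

Answer: MAIN

Derivation:
Event 1 (EXEC): [MAIN] PC=0: INC 2 -> ACC=2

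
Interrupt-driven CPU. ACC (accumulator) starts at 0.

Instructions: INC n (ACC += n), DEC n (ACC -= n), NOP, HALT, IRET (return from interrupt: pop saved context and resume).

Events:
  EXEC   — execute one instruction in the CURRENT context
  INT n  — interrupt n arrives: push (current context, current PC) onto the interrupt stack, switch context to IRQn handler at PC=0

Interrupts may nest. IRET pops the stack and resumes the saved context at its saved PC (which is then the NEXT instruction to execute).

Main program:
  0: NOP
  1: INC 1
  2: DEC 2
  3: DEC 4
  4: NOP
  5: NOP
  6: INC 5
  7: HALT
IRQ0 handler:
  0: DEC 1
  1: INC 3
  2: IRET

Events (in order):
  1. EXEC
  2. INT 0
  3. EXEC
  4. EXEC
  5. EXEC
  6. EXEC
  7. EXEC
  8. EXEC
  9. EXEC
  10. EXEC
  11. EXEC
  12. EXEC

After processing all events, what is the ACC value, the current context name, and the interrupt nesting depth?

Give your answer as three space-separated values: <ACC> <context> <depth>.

Answer: 2 MAIN 0

Derivation:
Event 1 (EXEC): [MAIN] PC=0: NOP
Event 2 (INT 0): INT 0 arrives: push (MAIN, PC=1), enter IRQ0 at PC=0 (depth now 1)
Event 3 (EXEC): [IRQ0] PC=0: DEC 1 -> ACC=-1
Event 4 (EXEC): [IRQ0] PC=1: INC 3 -> ACC=2
Event 5 (EXEC): [IRQ0] PC=2: IRET -> resume MAIN at PC=1 (depth now 0)
Event 6 (EXEC): [MAIN] PC=1: INC 1 -> ACC=3
Event 7 (EXEC): [MAIN] PC=2: DEC 2 -> ACC=1
Event 8 (EXEC): [MAIN] PC=3: DEC 4 -> ACC=-3
Event 9 (EXEC): [MAIN] PC=4: NOP
Event 10 (EXEC): [MAIN] PC=5: NOP
Event 11 (EXEC): [MAIN] PC=6: INC 5 -> ACC=2
Event 12 (EXEC): [MAIN] PC=7: HALT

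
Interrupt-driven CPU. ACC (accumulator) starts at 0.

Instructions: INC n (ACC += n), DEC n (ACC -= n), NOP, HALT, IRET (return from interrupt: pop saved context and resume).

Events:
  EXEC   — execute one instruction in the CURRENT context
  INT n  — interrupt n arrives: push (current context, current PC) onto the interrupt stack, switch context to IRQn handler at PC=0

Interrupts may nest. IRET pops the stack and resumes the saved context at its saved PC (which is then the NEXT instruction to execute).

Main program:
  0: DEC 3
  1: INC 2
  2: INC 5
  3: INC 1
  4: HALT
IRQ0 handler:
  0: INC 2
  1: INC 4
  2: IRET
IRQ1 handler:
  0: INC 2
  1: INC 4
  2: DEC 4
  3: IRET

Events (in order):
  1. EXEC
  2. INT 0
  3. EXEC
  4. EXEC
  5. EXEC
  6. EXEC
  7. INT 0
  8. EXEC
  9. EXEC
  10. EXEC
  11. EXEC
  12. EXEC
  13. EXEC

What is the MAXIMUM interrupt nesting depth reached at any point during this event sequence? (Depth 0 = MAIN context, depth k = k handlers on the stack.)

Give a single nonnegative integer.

Event 1 (EXEC): [MAIN] PC=0: DEC 3 -> ACC=-3 [depth=0]
Event 2 (INT 0): INT 0 arrives: push (MAIN, PC=1), enter IRQ0 at PC=0 (depth now 1) [depth=1]
Event 3 (EXEC): [IRQ0] PC=0: INC 2 -> ACC=-1 [depth=1]
Event 4 (EXEC): [IRQ0] PC=1: INC 4 -> ACC=3 [depth=1]
Event 5 (EXEC): [IRQ0] PC=2: IRET -> resume MAIN at PC=1 (depth now 0) [depth=0]
Event 6 (EXEC): [MAIN] PC=1: INC 2 -> ACC=5 [depth=0]
Event 7 (INT 0): INT 0 arrives: push (MAIN, PC=2), enter IRQ0 at PC=0 (depth now 1) [depth=1]
Event 8 (EXEC): [IRQ0] PC=0: INC 2 -> ACC=7 [depth=1]
Event 9 (EXEC): [IRQ0] PC=1: INC 4 -> ACC=11 [depth=1]
Event 10 (EXEC): [IRQ0] PC=2: IRET -> resume MAIN at PC=2 (depth now 0) [depth=0]
Event 11 (EXEC): [MAIN] PC=2: INC 5 -> ACC=16 [depth=0]
Event 12 (EXEC): [MAIN] PC=3: INC 1 -> ACC=17 [depth=0]
Event 13 (EXEC): [MAIN] PC=4: HALT [depth=0]
Max depth observed: 1

Answer: 1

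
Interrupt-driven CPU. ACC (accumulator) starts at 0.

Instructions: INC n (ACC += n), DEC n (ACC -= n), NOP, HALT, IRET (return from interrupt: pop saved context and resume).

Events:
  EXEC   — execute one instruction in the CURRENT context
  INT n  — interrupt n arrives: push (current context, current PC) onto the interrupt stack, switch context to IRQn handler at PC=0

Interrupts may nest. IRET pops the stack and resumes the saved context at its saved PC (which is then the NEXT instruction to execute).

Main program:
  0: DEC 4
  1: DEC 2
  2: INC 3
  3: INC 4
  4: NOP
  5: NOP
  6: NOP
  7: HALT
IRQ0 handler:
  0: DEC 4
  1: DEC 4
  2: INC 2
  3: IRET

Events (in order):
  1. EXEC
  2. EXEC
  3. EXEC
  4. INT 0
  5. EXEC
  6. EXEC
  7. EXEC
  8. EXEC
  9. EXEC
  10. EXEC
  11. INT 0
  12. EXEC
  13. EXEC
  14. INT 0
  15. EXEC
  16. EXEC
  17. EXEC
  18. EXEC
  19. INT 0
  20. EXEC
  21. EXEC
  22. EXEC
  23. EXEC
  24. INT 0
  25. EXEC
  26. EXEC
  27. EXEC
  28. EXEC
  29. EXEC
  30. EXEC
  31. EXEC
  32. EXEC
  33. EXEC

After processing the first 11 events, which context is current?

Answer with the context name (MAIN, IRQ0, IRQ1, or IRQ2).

Answer: IRQ0

Derivation:
Event 1 (EXEC): [MAIN] PC=0: DEC 4 -> ACC=-4
Event 2 (EXEC): [MAIN] PC=1: DEC 2 -> ACC=-6
Event 3 (EXEC): [MAIN] PC=2: INC 3 -> ACC=-3
Event 4 (INT 0): INT 0 arrives: push (MAIN, PC=3), enter IRQ0 at PC=0 (depth now 1)
Event 5 (EXEC): [IRQ0] PC=0: DEC 4 -> ACC=-7
Event 6 (EXEC): [IRQ0] PC=1: DEC 4 -> ACC=-11
Event 7 (EXEC): [IRQ0] PC=2: INC 2 -> ACC=-9
Event 8 (EXEC): [IRQ0] PC=3: IRET -> resume MAIN at PC=3 (depth now 0)
Event 9 (EXEC): [MAIN] PC=3: INC 4 -> ACC=-5
Event 10 (EXEC): [MAIN] PC=4: NOP
Event 11 (INT 0): INT 0 arrives: push (MAIN, PC=5), enter IRQ0 at PC=0 (depth now 1)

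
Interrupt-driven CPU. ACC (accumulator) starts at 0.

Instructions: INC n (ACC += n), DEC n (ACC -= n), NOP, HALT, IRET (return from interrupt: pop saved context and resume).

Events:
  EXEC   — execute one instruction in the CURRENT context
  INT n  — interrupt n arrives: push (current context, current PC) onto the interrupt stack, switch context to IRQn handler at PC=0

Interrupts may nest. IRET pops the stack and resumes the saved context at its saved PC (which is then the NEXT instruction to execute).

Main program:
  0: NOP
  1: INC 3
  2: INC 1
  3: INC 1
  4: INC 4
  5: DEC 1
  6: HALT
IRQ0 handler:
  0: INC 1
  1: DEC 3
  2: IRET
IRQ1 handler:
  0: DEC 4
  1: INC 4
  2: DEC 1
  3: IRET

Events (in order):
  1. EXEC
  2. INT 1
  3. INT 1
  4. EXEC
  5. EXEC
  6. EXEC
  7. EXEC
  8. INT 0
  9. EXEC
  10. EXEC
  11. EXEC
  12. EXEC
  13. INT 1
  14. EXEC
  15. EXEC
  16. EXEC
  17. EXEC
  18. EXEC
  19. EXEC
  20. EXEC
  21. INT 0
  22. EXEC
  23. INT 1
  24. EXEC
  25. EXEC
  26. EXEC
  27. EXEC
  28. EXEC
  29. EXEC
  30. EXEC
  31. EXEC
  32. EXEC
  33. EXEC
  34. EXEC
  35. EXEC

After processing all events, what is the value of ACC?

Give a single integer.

Answer: 0

Derivation:
Event 1 (EXEC): [MAIN] PC=0: NOP
Event 2 (INT 1): INT 1 arrives: push (MAIN, PC=1), enter IRQ1 at PC=0 (depth now 1)
Event 3 (INT 1): INT 1 arrives: push (IRQ1, PC=0), enter IRQ1 at PC=0 (depth now 2)
Event 4 (EXEC): [IRQ1] PC=0: DEC 4 -> ACC=-4
Event 5 (EXEC): [IRQ1] PC=1: INC 4 -> ACC=0
Event 6 (EXEC): [IRQ1] PC=2: DEC 1 -> ACC=-1
Event 7 (EXEC): [IRQ1] PC=3: IRET -> resume IRQ1 at PC=0 (depth now 1)
Event 8 (INT 0): INT 0 arrives: push (IRQ1, PC=0), enter IRQ0 at PC=0 (depth now 2)
Event 9 (EXEC): [IRQ0] PC=0: INC 1 -> ACC=0
Event 10 (EXEC): [IRQ0] PC=1: DEC 3 -> ACC=-3
Event 11 (EXEC): [IRQ0] PC=2: IRET -> resume IRQ1 at PC=0 (depth now 1)
Event 12 (EXEC): [IRQ1] PC=0: DEC 4 -> ACC=-7
Event 13 (INT 1): INT 1 arrives: push (IRQ1, PC=1), enter IRQ1 at PC=0 (depth now 2)
Event 14 (EXEC): [IRQ1] PC=0: DEC 4 -> ACC=-11
Event 15 (EXEC): [IRQ1] PC=1: INC 4 -> ACC=-7
Event 16 (EXEC): [IRQ1] PC=2: DEC 1 -> ACC=-8
Event 17 (EXEC): [IRQ1] PC=3: IRET -> resume IRQ1 at PC=1 (depth now 1)
Event 18 (EXEC): [IRQ1] PC=1: INC 4 -> ACC=-4
Event 19 (EXEC): [IRQ1] PC=2: DEC 1 -> ACC=-5
Event 20 (EXEC): [IRQ1] PC=3: IRET -> resume MAIN at PC=1 (depth now 0)
Event 21 (INT 0): INT 0 arrives: push (MAIN, PC=1), enter IRQ0 at PC=0 (depth now 1)
Event 22 (EXEC): [IRQ0] PC=0: INC 1 -> ACC=-4
Event 23 (INT 1): INT 1 arrives: push (IRQ0, PC=1), enter IRQ1 at PC=0 (depth now 2)
Event 24 (EXEC): [IRQ1] PC=0: DEC 4 -> ACC=-8
Event 25 (EXEC): [IRQ1] PC=1: INC 4 -> ACC=-4
Event 26 (EXEC): [IRQ1] PC=2: DEC 1 -> ACC=-5
Event 27 (EXEC): [IRQ1] PC=3: IRET -> resume IRQ0 at PC=1 (depth now 1)
Event 28 (EXEC): [IRQ0] PC=1: DEC 3 -> ACC=-8
Event 29 (EXEC): [IRQ0] PC=2: IRET -> resume MAIN at PC=1 (depth now 0)
Event 30 (EXEC): [MAIN] PC=1: INC 3 -> ACC=-5
Event 31 (EXEC): [MAIN] PC=2: INC 1 -> ACC=-4
Event 32 (EXEC): [MAIN] PC=3: INC 1 -> ACC=-3
Event 33 (EXEC): [MAIN] PC=4: INC 4 -> ACC=1
Event 34 (EXEC): [MAIN] PC=5: DEC 1 -> ACC=0
Event 35 (EXEC): [MAIN] PC=6: HALT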